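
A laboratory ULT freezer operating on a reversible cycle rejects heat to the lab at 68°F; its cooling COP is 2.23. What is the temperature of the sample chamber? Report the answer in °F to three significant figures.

For a Carnot refrigerator COP_R = T_C/(T_H − T_C), so T_C = COP·T_H/(1 + COP).
With T_H = 293.15 K, T_C = 2.23 × 293.15/3.230 = 202.39 K.
Converting, 202.39 K = -95.37°F.

-95.4 °F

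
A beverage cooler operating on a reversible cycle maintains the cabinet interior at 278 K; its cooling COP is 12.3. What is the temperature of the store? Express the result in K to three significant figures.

301 K

COP_R = T_C/(T_H − T_C) gives T_H − T_C = T_C/COP.
With T_C = 278.00 K, T_H = 278.00 × (1 + 1/12.3) = 300.60 K.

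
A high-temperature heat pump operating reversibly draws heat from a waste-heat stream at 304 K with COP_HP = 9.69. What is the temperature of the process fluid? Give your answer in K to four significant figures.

COP_HP = T_H/(T_H − T_C) rearranges to T_H = COP·T_C/(COP − 1).
With T_C = 304.00 K, T_H = 9.69 × 304.00/8.690 = 338.98 K.

339.0 K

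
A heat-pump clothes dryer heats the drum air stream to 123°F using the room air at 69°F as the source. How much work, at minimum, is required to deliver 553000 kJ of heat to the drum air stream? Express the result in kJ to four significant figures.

In absolute terms T_C = 293.71 K and T_H = 323.71 K, so ΔT = 30.00 K.
The reversible limit is COP_HP = T_H/ΔT = 10.79, so W_min = Q_H/COP = Q_H·ΔT/T_H.
W_min = 553000 × 30.00/323.71 = 51250 kJ.

51250 kJ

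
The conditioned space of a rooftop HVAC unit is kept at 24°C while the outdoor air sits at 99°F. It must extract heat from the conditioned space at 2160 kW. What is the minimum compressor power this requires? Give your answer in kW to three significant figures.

In absolute terms T_C = 297.15 K and T_H = 310.37 K, so ΔT = 13.22 K.
COP_Carnot = T_C/ΔT = 297.15/13.22 = 22.47.
Ẇ_min = Q̇/COP_Carnot = 2160/22.47 = 96.11 kW.

96.1 kW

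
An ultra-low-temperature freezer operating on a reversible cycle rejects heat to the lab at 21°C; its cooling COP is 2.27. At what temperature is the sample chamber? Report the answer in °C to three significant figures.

For a Carnot refrigerator COP_R = T_C/(T_H − T_C), so T_C = COP·T_H/(1 + COP).
With T_H = 294.15 K, T_C = 2.27 × 294.15/3.270 = 204.20 K.
Converting, 204.20 K = -68.95°C.

-69.0 °C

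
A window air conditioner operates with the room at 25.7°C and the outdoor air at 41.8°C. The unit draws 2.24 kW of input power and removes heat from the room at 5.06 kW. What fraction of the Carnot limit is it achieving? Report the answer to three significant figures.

0.122

COP_actual = Q̇_C/Ẇ = 5.060/2.240 = 2.259.
In absolute terms T_C = 298.85 K and T_H = 314.95 K, so ΔT = 16.10 K.
COP_Carnot = T_C/ΔT = 298.85/16.10 = 18.56.
η_II = COP_actual/COP_Carnot = 2.259/18.56 = 0.1217.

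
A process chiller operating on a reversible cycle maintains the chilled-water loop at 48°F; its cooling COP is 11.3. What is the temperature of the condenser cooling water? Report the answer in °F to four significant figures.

COP_R = T_C/(T_H − T_C) gives T_H − T_C = T_C/COP.
With T_C = 282.04 K, T_H = 282.04 × (1 + 1/11.3) = 307.00 K.
Converting, 307.00 K = 92.93°F.

92.93 °F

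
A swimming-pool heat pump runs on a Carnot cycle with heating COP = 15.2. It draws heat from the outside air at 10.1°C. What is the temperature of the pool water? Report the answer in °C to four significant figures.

30.05 °C

COP_HP = T_H/(T_H − T_C) rearranges to T_H = COP·T_C/(COP − 1).
With T_C = 283.25 K, T_H = 15.2 × 283.25/14.20 = 303.20 K.
Converting, 303.20 K = 30.05°C.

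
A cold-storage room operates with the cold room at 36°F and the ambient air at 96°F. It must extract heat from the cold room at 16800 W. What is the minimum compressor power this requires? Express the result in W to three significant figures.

2030 W

In absolute terms T_C = 275.37 K and T_H = 308.71 K, so ΔT = 33.33 K.
COP_Carnot = T_C/ΔT = 275.37/33.33 = 8.261.
Ẇ_min = Q̇/COP_Carnot = 16800/8.261 = 2034 W.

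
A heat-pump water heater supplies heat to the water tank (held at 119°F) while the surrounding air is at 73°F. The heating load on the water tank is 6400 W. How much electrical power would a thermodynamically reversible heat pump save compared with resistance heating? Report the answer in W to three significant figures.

In absolute terms T_C = 295.93 K and T_H = 321.48 K, so ΔT = 25.56 K.
COP_Carnot = T_H/ΔT = 321.48/25.56 = 12.58.
Resistance heating needs Ẇ_res = Q̇_H = 6400 W; the reversible heat pump needs only Ẇ_hp = Q̇_H/COP = 508.8 W.
Saving = 6400 − 508.8 = 5891 W.

5890 W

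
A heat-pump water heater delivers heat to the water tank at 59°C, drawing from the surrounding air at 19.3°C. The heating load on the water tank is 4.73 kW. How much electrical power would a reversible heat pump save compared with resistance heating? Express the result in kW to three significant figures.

4.16 kW

In absolute terms T_C = 292.45 K and T_H = 332.15 K, so ΔT = 39.70 K.
COP_Carnot = T_H/ΔT = 332.15/39.70 = 8.366.
Resistance heating needs Ẇ_res = Q̇_H = 4.730 kW; the reversible heat pump needs only Ẇ_hp = Q̇_H/COP = 0.5653 kW.
Saving = 4.730 − 0.5653 = 4.165 kW.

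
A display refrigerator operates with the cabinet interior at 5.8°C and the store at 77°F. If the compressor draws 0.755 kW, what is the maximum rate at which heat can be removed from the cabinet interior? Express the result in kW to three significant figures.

In absolute terms T_C = 278.95 K and T_H = 298.15 K, so ΔT = 19.20 K.
COP_Carnot = T_C/ΔT = 278.95/19.20 = 14.53.
Q̇_max = COP_Carnot × Ẇ = 14.53 × 0.7550 kW = 10.97 kW.

11.0 kW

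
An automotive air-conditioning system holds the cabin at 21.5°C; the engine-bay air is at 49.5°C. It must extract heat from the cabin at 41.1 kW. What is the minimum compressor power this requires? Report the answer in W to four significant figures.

3906 W

In absolute terms T_C = 294.65 K and T_H = 322.65 K, so ΔT = 28.00 K.
COP_Carnot = T_C/ΔT = 294.65/28.00 = 10.52.
Ẇ_min = Q̇/COP_Carnot = 41.10/10.52 = 3.906 kW = 3906 W.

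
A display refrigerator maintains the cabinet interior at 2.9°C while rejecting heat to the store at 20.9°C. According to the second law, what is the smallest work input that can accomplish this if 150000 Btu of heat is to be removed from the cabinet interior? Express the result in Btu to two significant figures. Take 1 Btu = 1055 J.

In absolute terms T_C = 276.05 K and T_H = 294.05 K, so ΔT = 18.00 K.
The reversible limit is COP_R = T_C/ΔT = 15.34, so W_min = Q_C/COP = Q_C·ΔT/T_C.
W_min = 150000 × 18.00/276.05 = 9781 Btu.

9800 Btu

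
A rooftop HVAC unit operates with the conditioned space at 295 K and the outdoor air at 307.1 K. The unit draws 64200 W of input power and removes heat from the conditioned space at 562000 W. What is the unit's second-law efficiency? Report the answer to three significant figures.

COP_actual = Q̇_C/Ẇ = 562000/64200 = 8.754.
The reservoir spacing is ΔT = 307.1 − 295 = 12.10 K.
COP_Carnot = T_C/ΔT = 295.00/12.10 = 24.38.
η_II = COP_actual/COP_Carnot = 8.754/24.38 = 0.3591.

0.359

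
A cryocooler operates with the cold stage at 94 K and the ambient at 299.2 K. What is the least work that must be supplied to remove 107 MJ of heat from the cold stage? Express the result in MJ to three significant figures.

234 MJ

The reservoir spacing is ΔT = 299.2 − 94 = 205.2 K.
The reversible limit is COP_R = T_C/ΔT = 0.4581, so W_min = Q_C/COP = Q_C·ΔT/T_C.
W_min = 107.0 × 205.2/94.00 = 233.6 MJ.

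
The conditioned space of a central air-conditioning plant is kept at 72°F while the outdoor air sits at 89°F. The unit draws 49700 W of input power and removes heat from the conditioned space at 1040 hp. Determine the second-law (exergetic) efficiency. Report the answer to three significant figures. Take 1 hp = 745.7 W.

Converting, Q̇_C = 1040 hp = 775500 W, so COP_actual = Q̇_C/Ẇ = 775500/49700 = 15.60.
In absolute terms T_C = 295.37 K and T_H = 304.82 K, so ΔT = 9.444 K.
COP_Carnot = T_C/ΔT = 295.37/9.444 = 31.27.
η_II = COP_actual/COP_Carnot = 15.60/31.27 = 0.4989.

0.499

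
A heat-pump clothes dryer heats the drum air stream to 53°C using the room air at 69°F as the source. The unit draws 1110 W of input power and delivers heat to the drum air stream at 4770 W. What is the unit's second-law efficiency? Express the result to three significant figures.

COP_actual = Q̇_H/Ẇ = 4770/1110 = 4.297.
In absolute terms T_C = 293.71 K and T_H = 326.15 K, so ΔT = 32.44 K.
COP_Carnot = T_H/ΔT = 326.15/32.44 = 10.05.
η_II = COP_actual/COP_Carnot = 4.297/10.05 = 0.4275.

0.427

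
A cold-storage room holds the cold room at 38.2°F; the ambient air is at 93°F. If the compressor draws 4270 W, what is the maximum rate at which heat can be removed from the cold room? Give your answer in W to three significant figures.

In absolute terms T_C = 276.59 K and T_H = 307.04 K, so ΔT = 30.44 K.
COP_Carnot = T_C/ΔT = 276.59/30.44 = 9.085.
Q̇_max = COP_Carnot × Ẇ = 9.085 × 4270 W = 38790 W.

38800 W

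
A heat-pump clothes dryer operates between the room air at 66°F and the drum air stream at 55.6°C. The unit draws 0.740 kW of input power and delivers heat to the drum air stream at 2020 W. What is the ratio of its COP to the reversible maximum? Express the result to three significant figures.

0.305

Converting, Q̇_H = 2020 W = 2.020 kW, so COP_actual = Q̇_H/Ẇ = 2.020/0.7400 = 2.730.
In absolute terms T_C = 292.04 K and T_H = 328.75 K, so ΔT = 36.71 K.
COP_Carnot = T_H/ΔT = 328.75/36.71 = 8.955.
η_II = COP_actual/COP_Carnot = 2.730/8.955 = 0.3048.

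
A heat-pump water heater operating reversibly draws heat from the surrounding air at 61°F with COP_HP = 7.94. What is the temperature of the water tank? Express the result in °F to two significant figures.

COP_HP = T_H/(T_H − T_C) rearranges to T_H = COP·T_C/(COP − 1).
With T_C = 289.26 K, T_H = 7.94 × 289.26/6.940 = 330.94 K.
Converting, 330.94 K = 136.02°F.

140 °F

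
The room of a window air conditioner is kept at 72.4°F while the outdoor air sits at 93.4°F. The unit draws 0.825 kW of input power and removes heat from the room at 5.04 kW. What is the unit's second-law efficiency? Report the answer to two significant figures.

0.24

COP_actual = Q̇_C/Ẇ = 5.040/0.8250 = 6.109.
In absolute terms T_C = 295.59 K and T_H = 307.26 K, so ΔT = 11.67 K.
COP_Carnot = T_C/ΔT = 295.59/11.67 = 25.34.
η_II = COP_actual/COP_Carnot = 6.109/25.34 = 0.2411.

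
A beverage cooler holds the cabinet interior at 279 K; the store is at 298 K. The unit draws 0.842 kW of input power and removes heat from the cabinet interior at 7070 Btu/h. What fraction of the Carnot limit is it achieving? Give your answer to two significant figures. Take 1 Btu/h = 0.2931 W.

0.17

Converting, Q̇_C = 7070 Btu/h = 2.072 kW, so COP_actual = Q̇_C/Ẇ = 2.072/0.8420 = 2.461.
The reservoir spacing is ΔT = 298 − 279 = 19.00 K.
COP_Carnot = T_C/ΔT = 279.00/19.00 = 14.68.
η_II = COP_actual/COP_Carnot = 2.461/14.68 = 0.1676.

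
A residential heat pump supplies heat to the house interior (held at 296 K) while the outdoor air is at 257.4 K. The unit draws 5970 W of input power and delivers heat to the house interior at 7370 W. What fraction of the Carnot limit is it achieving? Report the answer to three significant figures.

COP_actual = Q̇_H/Ẇ = 7370/5970 = 1.235.
The reservoir spacing is ΔT = 296 − 257.4 = 38.60 K.
COP_Carnot = T_H/ΔT = 296.00/38.60 = 7.668.
η_II = COP_actual/COP_Carnot = 1.235/7.668 = 0.1610.

0.161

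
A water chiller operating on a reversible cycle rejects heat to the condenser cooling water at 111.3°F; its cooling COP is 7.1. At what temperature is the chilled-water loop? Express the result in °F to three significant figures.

40.8 °F

For a Carnot refrigerator COP_R = T_C/(T_H − T_C), so T_C = COP·T_H/(1 + COP).
With T_H = 317.21 K, T_C = 7.1 × 317.21/8.100 = 278.04 K.
Converting, 278.04 K = 40.81°F.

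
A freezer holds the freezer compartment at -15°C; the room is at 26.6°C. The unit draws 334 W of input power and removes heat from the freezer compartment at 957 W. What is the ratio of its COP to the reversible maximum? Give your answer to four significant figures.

0.4617

COP_actual = Q̇_C/Ẇ = 957.0/334.0 = 2.865.
In absolute terms T_C = 258.15 K and T_H = 299.75 K, so ΔT = 41.60 K.
COP_Carnot = T_C/ΔT = 258.15/41.60 = 6.206.
η_II = COP_actual/COP_Carnot = 2.865/6.206 = 0.4617.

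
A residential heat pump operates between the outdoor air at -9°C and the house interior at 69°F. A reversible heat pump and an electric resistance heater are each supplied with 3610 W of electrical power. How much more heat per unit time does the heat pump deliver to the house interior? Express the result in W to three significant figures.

In absolute terms T_C = 264.15 K and T_H = 293.71 K, so ΔT = 29.56 K.
COP_Carnot = T_H/ΔT = 293.71/29.56 = 9.937.
The heat pump delivers Q̇_H = COP × Ẇ = 35870 W; the resistance heater delivers Ẇ = 3610 W.
Extra = (COP − 1)·Ẇ = 32260 W.

32300 W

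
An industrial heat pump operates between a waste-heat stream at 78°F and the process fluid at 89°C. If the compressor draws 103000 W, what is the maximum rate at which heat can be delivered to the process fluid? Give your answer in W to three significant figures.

588000 W

In absolute terms T_C = 298.71 K and T_H = 362.15 K, so ΔT = 63.44 K.
COP_Carnot = T_H/ΔT = 362.15/63.44 = 5.708.
Q̇_max = COP_Carnot × Ẇ = 5.708 × 103000 W = 587900 W.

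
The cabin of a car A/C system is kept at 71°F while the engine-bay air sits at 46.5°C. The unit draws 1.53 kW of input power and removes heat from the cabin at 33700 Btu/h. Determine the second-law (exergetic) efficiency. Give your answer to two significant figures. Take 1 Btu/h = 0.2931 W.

Converting, Q̇_C = 33700 Btu/h = 9.877 kW, so COP_actual = Q̇_C/Ẇ = 9.877/1.530 = 6.456.
In absolute terms T_C = 294.82 K and T_H = 319.65 K, so ΔT = 24.83 K.
COP_Carnot = T_C/ΔT = 294.82/24.83 = 11.87.
η_II = COP_actual/COP_Carnot = 6.456/11.87 = 0.5438.

0.54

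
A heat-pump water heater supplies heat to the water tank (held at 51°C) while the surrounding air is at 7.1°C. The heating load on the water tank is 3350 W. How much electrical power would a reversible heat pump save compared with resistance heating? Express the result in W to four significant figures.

2896 W

In absolute terms T_C = 280.25 K and T_H = 324.15 K, so ΔT = 43.90 K.
COP_Carnot = T_H/ΔT = 324.15/43.90 = 7.384.
Resistance heating needs Ẇ_res = Q̇_H = 3350 W; the reversible heat pump needs only Ẇ_hp = Q̇_H/COP = 453.7 W.
Saving = 3350 − 453.7 = 2896 W.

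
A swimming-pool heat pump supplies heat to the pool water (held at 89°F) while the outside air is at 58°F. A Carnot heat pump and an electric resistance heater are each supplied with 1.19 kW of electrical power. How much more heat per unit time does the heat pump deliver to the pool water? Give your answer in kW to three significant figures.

In absolute terms T_C = 287.59 K and T_H = 304.82 K, so ΔT = 17.22 K.
COP_Carnot = T_H/ΔT = 304.82/17.22 = 17.70.
The heat pump delivers Q̇_H = COP × Ẇ = 21.06 kW; the resistance heater delivers Ẇ = 1.190 kW.
Extra = (COP − 1)·Ẇ = 19.87 kW.

19.9 kW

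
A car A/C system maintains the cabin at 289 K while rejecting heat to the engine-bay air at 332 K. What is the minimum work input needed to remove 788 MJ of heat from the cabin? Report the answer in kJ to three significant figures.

The reservoir spacing is ΔT = 332 − 289 = 43.00 K.
The reversible limit is COP_R = T_C/ΔT = 6.721, so W_min = Q_C/COP = Q_C·ΔT/T_C.
W_min = 788.0 × 43.00/289.00 = 117.2 MJ = 117200 kJ.

117000 kJ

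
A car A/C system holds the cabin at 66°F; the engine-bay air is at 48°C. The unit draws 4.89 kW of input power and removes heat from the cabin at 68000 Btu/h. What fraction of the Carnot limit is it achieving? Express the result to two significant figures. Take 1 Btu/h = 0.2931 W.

Converting, Q̇_C = 68000 Btu/h = 19.93 kW, so COP_actual = Q̇_C/Ẇ = 19.93/4.890 = 4.076.
In absolute terms T_C = 292.04 K and T_H = 321.15 K, so ΔT = 29.11 K.
COP_Carnot = T_C/ΔT = 292.04/29.11 = 10.03.
η_II = COP_actual/COP_Carnot = 4.076/10.03 = 0.4063.

0.41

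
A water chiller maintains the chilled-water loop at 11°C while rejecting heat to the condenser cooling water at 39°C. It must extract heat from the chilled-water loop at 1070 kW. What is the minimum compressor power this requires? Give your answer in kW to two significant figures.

In absolute terms T_C = 284.15 K and T_H = 312.15 K, so ΔT = 28.00 K.
COP_Carnot = T_C/ΔT = 284.15/28.00 = 10.15.
Ẇ_min = Q̇/COP_Carnot = 1070/10.15 = 105.4 kW.

110 kW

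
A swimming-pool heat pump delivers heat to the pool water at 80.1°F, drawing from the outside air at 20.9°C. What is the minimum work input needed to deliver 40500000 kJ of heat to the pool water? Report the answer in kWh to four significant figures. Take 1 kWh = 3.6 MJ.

218.4 kWh

In absolute terms T_C = 294.05 K and T_H = 299.87 K, so ΔT = 5.822 K.
The reversible limit is COP_HP = T_H/ΔT = 51.50, so W_min = Q_H/COP = Q_H·ΔT/T_H.
W_min = 40500000 × 5.822/299.87 = 786300 kJ = 218.4 kWh.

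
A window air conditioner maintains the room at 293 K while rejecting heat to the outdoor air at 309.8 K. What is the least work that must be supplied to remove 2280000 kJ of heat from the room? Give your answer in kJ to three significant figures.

131000 kJ

The reservoir spacing is ΔT = 309.8 − 293 = 16.80 K.
The reversible limit is COP_R = T_C/ΔT = 17.44, so W_min = Q_C/COP = Q_C·ΔT/T_C.
W_min = 2280000 × 16.80/293.00 = 130700 kJ.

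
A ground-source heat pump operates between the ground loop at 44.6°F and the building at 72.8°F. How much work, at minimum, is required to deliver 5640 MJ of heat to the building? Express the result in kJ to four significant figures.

298700 kJ

In absolute terms T_C = 280.15 K and T_H = 295.82 K, so ΔT = 15.67 K.
The reversible limit is COP_HP = T_H/ΔT = 18.88, so W_min = Q_H/COP = Q_H·ΔT/T_H.
W_min = 5640 × 15.67/295.82 = 298.7 MJ = 298700 kJ.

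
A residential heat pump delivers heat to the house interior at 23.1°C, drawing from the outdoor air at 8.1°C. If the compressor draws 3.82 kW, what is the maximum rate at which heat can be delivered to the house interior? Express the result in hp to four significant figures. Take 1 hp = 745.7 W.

101.2 hp

In absolute terms T_C = 281.25 K and T_H = 296.25 K, so ΔT = 15.00 K.
COP_Carnot = T_H/ΔT = 296.25/15.00 = 19.75.
Q̇_max = COP_Carnot × Ẇ = 19.75 × 3.820 kW = 75.45 kW = 101.2 hp.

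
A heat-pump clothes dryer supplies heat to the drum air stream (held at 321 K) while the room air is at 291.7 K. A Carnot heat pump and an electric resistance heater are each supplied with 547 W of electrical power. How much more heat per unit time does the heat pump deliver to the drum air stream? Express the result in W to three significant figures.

5450 W

The reservoir spacing is ΔT = 321 − 291.7 = 29.30 K.
COP_Carnot = T_H/ΔT = 321.00/29.30 = 10.96.
The heat pump delivers Q̇_H = COP × Ẇ = 5993 W; the resistance heater delivers Ẇ = 547.0 W.
Extra = (COP − 1)·Ẇ = 5446 W.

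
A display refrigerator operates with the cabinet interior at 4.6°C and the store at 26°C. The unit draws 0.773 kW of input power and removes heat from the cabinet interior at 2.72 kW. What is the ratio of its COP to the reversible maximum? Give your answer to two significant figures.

0.27

COP_actual = Q̇_C/Ẇ = 2.720/0.7730 = 3.519.
In absolute terms T_C = 277.75 K and T_H = 299.15 K, so ΔT = 21.40 K.
COP_Carnot = T_C/ΔT = 277.75/21.40 = 12.98.
η_II = COP_actual/COP_Carnot = 3.519/12.98 = 0.2711.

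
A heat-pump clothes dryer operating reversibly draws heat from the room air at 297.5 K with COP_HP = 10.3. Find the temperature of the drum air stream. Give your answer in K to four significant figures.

329.5 K

COP_HP = T_H/(T_H − T_C) rearranges to T_H = COP·T_C/(COP − 1).
With T_C = 297.50 K, T_H = 10.3 × 297.50/9.300 = 329.49 K.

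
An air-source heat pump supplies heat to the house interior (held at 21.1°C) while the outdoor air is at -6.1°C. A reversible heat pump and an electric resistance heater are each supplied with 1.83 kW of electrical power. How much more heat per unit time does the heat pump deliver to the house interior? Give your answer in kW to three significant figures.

In absolute terms T_C = 267.05 K and T_H = 294.25 K, so ΔT = 27.20 K.
COP_Carnot = T_H/ΔT = 294.25/27.20 = 10.82.
The heat pump delivers Q̇_H = COP × Ẇ = 19.80 kW; the resistance heater delivers Ẇ = 1.830 kW.
Extra = (COP − 1)·Ẇ = 17.97 kW.

18.0 kW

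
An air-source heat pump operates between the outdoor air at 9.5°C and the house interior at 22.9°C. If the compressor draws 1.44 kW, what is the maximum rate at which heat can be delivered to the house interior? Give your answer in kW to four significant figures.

31.81 kW

In absolute terms T_C = 282.65 K and T_H = 296.05 K, so ΔT = 13.40 K.
COP_Carnot = T_H/ΔT = 296.05/13.40 = 22.09.
Q̇_max = COP_Carnot × Ẇ = 22.09 × 1.440 kW = 31.81 kW.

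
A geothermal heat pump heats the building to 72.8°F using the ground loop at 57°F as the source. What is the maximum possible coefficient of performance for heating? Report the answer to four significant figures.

33.70

In absolute terms T_C = 287.04 K and T_H = 295.82 K, so ΔT = 8.778 K.
For a reversible cycle, COP_Carnot = T_H/ΔT = 295.82/8.778 = 33.70.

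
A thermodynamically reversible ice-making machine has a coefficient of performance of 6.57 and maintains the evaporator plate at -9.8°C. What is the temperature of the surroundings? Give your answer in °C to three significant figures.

30.3 °C

COP_R = T_C/(T_H − T_C) gives T_H − T_C = T_C/COP.
With T_C = 263.35 K, T_H = 263.35 × (1 + 1/6.57) = 303.43 K.
Converting, 303.43 K = 30.28°C.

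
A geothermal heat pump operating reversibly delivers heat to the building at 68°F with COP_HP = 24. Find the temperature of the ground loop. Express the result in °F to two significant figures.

COP_HP = T_H/(T_H − T_C) gives T_H − T_C = T_H/COP.
With T_H = 293.15 K, T_C = 293.15 × (1 − 1/24) = 280.94 K.
Converting, 280.94 K = 46.01°F.

46 °F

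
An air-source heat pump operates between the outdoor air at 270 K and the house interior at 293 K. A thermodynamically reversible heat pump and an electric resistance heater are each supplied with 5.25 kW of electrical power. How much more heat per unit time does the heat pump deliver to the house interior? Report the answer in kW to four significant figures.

61.63 kW

The reservoir spacing is ΔT = 293 − 270 = 23.00 K.
COP_Carnot = T_H/ΔT = 293.00/23.00 = 12.74.
The heat pump delivers Q̇_H = COP × Ẇ = 66.88 kW; the resistance heater delivers Ẇ = 5.250 kW.
Extra = (COP − 1)·Ẇ = 61.63 kW.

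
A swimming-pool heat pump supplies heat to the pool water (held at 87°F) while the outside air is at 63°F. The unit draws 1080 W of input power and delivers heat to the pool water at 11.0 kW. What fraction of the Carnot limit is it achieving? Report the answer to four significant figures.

Converting, Q̇_H = 11.00 kW = 11000 W, so COP_actual = Q̇_H/Ẇ = 11000/1080 = 10.19.
In absolute terms T_C = 290.37 K and T_H = 303.71 K, so ΔT = 13.33 K.
COP_Carnot = T_H/ΔT = 303.71/13.33 = 22.78.
η_II = COP_actual/COP_Carnot = 10.19/22.78 = 0.4472.

0.4472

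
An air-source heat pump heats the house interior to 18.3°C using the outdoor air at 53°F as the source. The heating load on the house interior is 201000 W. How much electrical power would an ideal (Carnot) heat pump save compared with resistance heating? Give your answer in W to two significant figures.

In absolute terms T_C = 284.82 K and T_H = 291.45 K, so ΔT = 6.633 K.
COP_Carnot = T_H/ΔT = 291.45/6.633 = 43.94.
Resistance heating needs Ẇ_res = Q̇_H = 201000 W; the reversible heat pump needs only Ẇ_hp = Q̇_H/COP = 4575 W.
Saving = 201000 − 4575 = 196400 W.

200000 W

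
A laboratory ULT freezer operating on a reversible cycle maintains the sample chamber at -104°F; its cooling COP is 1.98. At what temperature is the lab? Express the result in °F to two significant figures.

76 °F

COP_R = T_C/(T_H − T_C) gives T_H − T_C = T_C/COP.
With T_C = 197.59 K, T_H = 197.59 × (1 + 1/1.98) = 297.39 K.
Converting, 297.39 K = 75.63°F.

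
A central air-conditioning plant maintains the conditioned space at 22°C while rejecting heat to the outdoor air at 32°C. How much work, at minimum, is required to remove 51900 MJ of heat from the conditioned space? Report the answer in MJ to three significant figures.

1760 MJ

In absolute terms T_C = 295.15 K and T_H = 305.15 K, so ΔT = 10.00 K.
The reversible limit is COP_R = T_C/ΔT = 29.52, so W_min = Q_C/COP = Q_C·ΔT/T_C.
W_min = 51900 × 10.00/295.15 = 1758 MJ.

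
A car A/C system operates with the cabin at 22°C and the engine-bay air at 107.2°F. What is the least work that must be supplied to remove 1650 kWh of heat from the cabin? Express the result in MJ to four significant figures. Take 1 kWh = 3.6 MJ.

398.0 MJ

In absolute terms T_C = 295.15 K and T_H = 314.93 K, so ΔT = 19.78 K.
The reversible limit is COP_R = T_C/ΔT = 14.92, so W_min = Q_C/COP = Q_C·ΔT/T_C.
W_min = 1650 × 19.78/295.15 = 110.6 kWh = 398.0 MJ.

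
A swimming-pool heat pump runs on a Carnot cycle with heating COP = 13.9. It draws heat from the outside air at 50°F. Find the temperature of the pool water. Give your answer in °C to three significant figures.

31.9 °C

COP_HP = T_H/(T_H − T_C) rearranges to T_H = COP·T_C/(COP − 1).
With T_C = 283.15 K, T_H = 13.9 × 283.15/12.90 = 305.10 K.
Converting, 305.10 K = 31.95°C.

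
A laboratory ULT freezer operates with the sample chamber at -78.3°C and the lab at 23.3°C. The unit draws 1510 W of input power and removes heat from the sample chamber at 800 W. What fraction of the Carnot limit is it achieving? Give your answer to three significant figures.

COP_actual = Q̇_C/Ẇ = 800.0/1510 = 0.5298.
In absolute terms T_C = 194.85 K and T_H = 296.45 K, so ΔT = 101.6 K.
COP_Carnot = T_C/ΔT = 194.85/101.6 = 1.918.
η_II = COP_actual/COP_Carnot = 0.5298/1.918 = 0.2763.

0.276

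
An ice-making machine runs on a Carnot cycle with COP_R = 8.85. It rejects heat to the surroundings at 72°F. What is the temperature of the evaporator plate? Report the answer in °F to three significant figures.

18.0 °F

For a Carnot refrigerator COP_R = T_C/(T_H − T_C), so T_C = COP·T_H/(1 + COP).
With T_H = 295.37 K, T_C = 8.85 × 295.37/9.850 = 265.39 K.
Converting, 265.39 K = 18.02°F.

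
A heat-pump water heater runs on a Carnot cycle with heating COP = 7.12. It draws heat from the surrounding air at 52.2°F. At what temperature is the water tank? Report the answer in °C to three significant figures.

COP_HP = T_H/(T_H − T_C) rearranges to T_H = COP·T_C/(COP − 1).
With T_C = 284.37 K, T_H = 7.12 × 284.37/6.120 = 330.84 K.
Converting, 330.84 K = 57.69°C.

57.7 °C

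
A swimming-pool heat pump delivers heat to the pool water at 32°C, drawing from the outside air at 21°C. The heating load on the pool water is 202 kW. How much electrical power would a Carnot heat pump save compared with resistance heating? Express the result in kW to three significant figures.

In absolute terms T_C = 294.15 K and T_H = 305.15 K, so ΔT = 11.00 K.
COP_Carnot = T_H/ΔT = 305.15/11.00 = 27.74.
Resistance heating needs Ẇ_res = Q̇_H = 202.0 kW; the reversible heat pump needs only Ẇ_hp = Q̇_H/COP = 7.282 kW.
Saving = 202.0 − 7.282 = 194.7 kW.

195 kW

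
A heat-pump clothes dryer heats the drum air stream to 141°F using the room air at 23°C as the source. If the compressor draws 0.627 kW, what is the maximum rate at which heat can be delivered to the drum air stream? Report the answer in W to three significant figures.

5570 W

In absolute terms T_C = 296.15 K and T_H = 333.71 K, so ΔT = 37.56 K.
COP_Carnot = T_H/ΔT = 333.71/37.56 = 8.886.
Q̇_max = COP_Carnot × Ẇ = 8.886 × 0.6270 kW = 5.571 kW = 5571 W.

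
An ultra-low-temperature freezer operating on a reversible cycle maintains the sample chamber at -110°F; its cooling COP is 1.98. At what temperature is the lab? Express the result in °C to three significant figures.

19.2 °C

COP_R = T_C/(T_H − T_C) gives T_H − T_C = T_C/COP.
With T_C = 194.26 K, T_H = 194.26 × (1 + 1/1.98) = 292.37 K.
Converting, 292.37 K = 19.22°C.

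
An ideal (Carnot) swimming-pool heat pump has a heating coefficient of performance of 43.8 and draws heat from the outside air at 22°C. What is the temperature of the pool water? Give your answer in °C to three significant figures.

28.9 °C

COP_HP = T_H/(T_H − T_C) rearranges to T_H = COP·T_C/(COP − 1).
With T_C = 295.15 K, T_H = 43.8 × 295.15/42.80 = 302.05 K.
Converting, 302.05 K = 28.90°C.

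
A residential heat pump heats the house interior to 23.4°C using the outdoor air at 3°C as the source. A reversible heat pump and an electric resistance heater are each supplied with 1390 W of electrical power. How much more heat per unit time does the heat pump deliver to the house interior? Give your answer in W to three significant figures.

18800 W

In absolute terms T_C = 276.15 K and T_H = 296.55 K, so ΔT = 20.40 K.
COP_Carnot = T_H/ΔT = 296.55/20.40 = 14.54.
The heat pump delivers Q̇_H = COP × Ẇ = 20210 W; the resistance heater delivers Ẇ = 1390 W.
Extra = (COP − 1)·Ẇ = 18820 W.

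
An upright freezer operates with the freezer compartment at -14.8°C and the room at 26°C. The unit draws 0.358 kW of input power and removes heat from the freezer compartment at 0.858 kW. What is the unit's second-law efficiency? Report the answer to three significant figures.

0.378

COP_actual = Q̇_C/Ẇ = 0.8580/0.3580 = 2.397.
In absolute terms T_C = 258.35 K and T_H = 299.15 K, so ΔT = 40.80 K.
COP_Carnot = T_C/ΔT = 258.35/40.80 = 6.332.
η_II = COP_actual/COP_Carnot = 2.397/6.332 = 0.3785.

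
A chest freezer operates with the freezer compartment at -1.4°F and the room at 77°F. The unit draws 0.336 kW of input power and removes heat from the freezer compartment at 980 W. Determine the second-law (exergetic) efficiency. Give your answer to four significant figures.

Converting, Q̇_C = 980.0 W = 0.9800 kW, so COP_actual = Q̇_C/Ẇ = 0.9800/0.3360 = 2.917.
In absolute terms T_C = 254.59 K and T_H = 298.15 K, so ΔT = 43.56 K.
COP_Carnot = T_C/ΔT = 254.59/43.56 = 5.845.
η_II = COP_actual/COP_Carnot = 2.917/5.845 = 0.4990.

0.4990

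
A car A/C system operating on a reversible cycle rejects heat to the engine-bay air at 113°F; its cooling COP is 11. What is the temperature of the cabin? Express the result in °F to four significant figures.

For a Carnot refrigerator COP_R = T_C/(T_H − T_C), so T_C = COP·T_H/(1 + COP).
With T_H = 318.15 K, T_C = 11 × 318.15/12.00 = 291.64 K.
Converting, 291.64 K = 65.28°F.

65.28 °F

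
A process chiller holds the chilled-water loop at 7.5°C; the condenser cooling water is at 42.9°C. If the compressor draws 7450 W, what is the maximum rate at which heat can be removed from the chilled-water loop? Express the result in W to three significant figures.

59100 W

In absolute terms T_C = 280.65 K and T_H = 316.05 K, so ΔT = 35.40 K.
COP_Carnot = T_C/ΔT = 280.65/35.40 = 7.928.
Q̇_max = COP_Carnot × Ẇ = 7.928 × 7450 W = 59060 W.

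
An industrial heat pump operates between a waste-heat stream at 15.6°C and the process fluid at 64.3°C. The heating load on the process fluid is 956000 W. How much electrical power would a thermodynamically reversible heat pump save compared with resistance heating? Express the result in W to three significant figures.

818000 W

In absolute terms T_C = 288.75 K and T_H = 337.45 K, so ΔT = 48.70 K.
COP_Carnot = T_H/ΔT = 337.45/48.70 = 6.929.
Resistance heating needs Ẇ_res = Q̇_H = 956000 W; the reversible heat pump needs only Ẇ_hp = Q̇_H/COP = 138000 W.
Saving = 956000 − 138000 = 818000 W.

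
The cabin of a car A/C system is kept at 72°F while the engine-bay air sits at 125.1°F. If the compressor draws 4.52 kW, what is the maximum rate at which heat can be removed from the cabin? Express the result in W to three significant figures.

In absolute terms T_C = 295.37 K and T_H = 324.87 K, so ΔT = 29.50 K.
COP_Carnot = T_C/ΔT = 295.37/29.50 = 10.01.
Q̇_max = COP_Carnot × Ẇ = 10.01 × 4.520 kW = 45.26 kW = 45260 W.

45300 W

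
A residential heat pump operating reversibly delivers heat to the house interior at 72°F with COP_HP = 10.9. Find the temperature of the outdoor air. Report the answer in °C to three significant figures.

COP_HP = T_H/(T_H − T_C) gives T_H − T_C = T_H/COP.
With T_H = 295.37 K, T_C = 295.37 × (1 − 1/10.9) = 268.27 K.
Converting, 268.27 K = -4.88°C.

-4.88 °C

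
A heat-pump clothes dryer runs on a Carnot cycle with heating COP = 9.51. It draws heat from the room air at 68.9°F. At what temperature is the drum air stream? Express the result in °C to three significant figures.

COP_HP = T_H/(T_H − T_C) rearranges to T_H = COP·T_C/(COP − 1).
With T_C = 293.65 K, T_H = 9.51 × 293.65/8.510 = 328.16 K.
Converting, 328.16 K = 55.01°C.

55.0 °C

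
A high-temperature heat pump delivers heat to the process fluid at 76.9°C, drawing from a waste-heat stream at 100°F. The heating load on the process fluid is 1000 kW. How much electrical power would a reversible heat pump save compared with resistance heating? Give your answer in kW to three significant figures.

888 kW

In absolute terms T_C = 310.93 K and T_H = 350.05 K, so ΔT = 39.12 K.
COP_Carnot = T_H/ΔT = 350.05/39.12 = 8.948.
Resistance heating needs Ẇ_res = Q̇_H = 1000 kW; the reversible heat pump needs only Ẇ_hp = Q̇_H/COP = 111.8 kW.
Saving = 1000 − 111.8 = 888.2 kW.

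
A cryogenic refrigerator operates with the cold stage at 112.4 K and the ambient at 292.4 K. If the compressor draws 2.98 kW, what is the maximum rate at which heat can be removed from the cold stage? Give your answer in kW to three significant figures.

1.86 kW

The reservoir spacing is ΔT = 292.4 − 112.4 = 180.0 K.
COP_Carnot = T_C/ΔT = 112.40/180.0 = 0.6244.
Q̇_max = COP_Carnot × Ẇ = 0.6244 × 2.980 kW = 1.861 kW.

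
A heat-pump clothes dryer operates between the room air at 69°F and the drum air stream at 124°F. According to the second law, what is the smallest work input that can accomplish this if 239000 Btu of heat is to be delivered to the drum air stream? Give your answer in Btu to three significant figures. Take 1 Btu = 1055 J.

22500 Btu

In absolute terms T_C = 293.71 K and T_H = 324.26 K, so ΔT = 30.56 K.
The reversible limit is COP_HP = T_H/ΔT = 10.61, so W_min = Q_H/COP = Q_H·ΔT/T_H.
W_min = 239000 × 30.56/324.26 = 22520 Btu.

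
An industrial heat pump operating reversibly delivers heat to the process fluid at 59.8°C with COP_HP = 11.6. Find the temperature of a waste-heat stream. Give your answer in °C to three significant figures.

COP_HP = T_H/(T_H − T_C) gives T_H − T_C = T_H/COP.
With T_H = 332.95 K, T_C = 332.95 × (1 − 1/11.6) = 304.25 K.
Converting, 304.25 K = 31.10°C.

31.1 °C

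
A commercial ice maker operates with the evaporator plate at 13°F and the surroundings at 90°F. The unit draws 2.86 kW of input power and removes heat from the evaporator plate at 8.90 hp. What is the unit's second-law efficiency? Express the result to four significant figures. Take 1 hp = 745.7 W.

0.3780

Converting, Q̇_C = 8.900 hp = 6.637 kW, so COP_actual = Q̇_C/Ẇ = 6.637/2.860 = 2.321.
In absolute terms T_C = 262.59 K and T_H = 305.37 K, so ΔT = 42.78 K.
COP_Carnot = T_C/ΔT = 262.59/42.78 = 6.139.
η_II = COP_actual/COP_Carnot = 2.321/6.139 = 0.3780.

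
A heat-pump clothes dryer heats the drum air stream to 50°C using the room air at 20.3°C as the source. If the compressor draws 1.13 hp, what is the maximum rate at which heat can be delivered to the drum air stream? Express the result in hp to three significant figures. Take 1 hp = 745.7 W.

In absolute terms T_C = 293.45 K and T_H = 323.15 K, so ΔT = 29.70 K.
COP_Carnot = T_H/ΔT = 323.15/29.70 = 10.88.
Q̇_max = COP_Carnot × Ẇ = 10.88 × 1.130 hp = 12.29 hp.

12.3 hp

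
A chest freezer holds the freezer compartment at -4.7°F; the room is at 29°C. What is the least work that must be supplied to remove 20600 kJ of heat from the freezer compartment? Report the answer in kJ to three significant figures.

In absolute terms T_C = 252.76 K and T_H = 302.15 K, so ΔT = 49.39 K.
The reversible limit is COP_R = T_C/ΔT = 5.118, so W_min = Q_C/COP = Q_C·ΔT/T_C.
W_min = 20600 × 49.39/252.76 = 4025 kJ.

4030 kJ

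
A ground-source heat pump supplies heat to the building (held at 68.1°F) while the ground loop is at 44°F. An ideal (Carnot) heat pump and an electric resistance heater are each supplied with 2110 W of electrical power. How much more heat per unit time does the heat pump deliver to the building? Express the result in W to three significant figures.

In absolute terms T_C = 279.82 K and T_H = 293.21 K, so ΔT = 13.39 K.
COP_Carnot = T_H/ΔT = 293.21/13.39 = 21.90.
The heat pump delivers Q̇_H = COP × Ẇ = 46210 W; the resistance heater delivers Ẇ = 2110 W.
Extra = (COP − 1)·Ẇ = 44100 W.

44100 W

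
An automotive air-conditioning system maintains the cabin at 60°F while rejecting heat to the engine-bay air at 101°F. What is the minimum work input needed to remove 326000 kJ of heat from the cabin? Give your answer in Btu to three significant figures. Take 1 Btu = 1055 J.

In absolute terms T_C = 288.71 K and T_H = 311.48 K, so ΔT = 22.78 K.
The reversible limit is COP_R = T_C/ΔT = 12.67, so W_min = Q_C/COP = Q_C·ΔT/T_C.
W_min = 326000 × 22.78/288.71 = 25720 kJ = 24380 Btu.

24400 Btu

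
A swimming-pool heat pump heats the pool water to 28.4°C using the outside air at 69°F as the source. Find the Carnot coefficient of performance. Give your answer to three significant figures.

In absolute terms T_C = 293.71 K and T_H = 301.55 K, so ΔT = 7.844 K.
For a reversible cycle, COP_Carnot = T_H/ΔT = 301.55/7.844 = 38.44.

38.4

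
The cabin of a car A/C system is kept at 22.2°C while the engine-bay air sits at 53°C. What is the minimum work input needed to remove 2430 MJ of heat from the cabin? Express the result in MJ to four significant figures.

253.4 MJ

In absolute terms T_C = 295.35 K and T_H = 326.15 K, so ΔT = 30.80 K.
The reversible limit is COP_R = T_C/ΔT = 9.589, so W_min = Q_C/COP = Q_C·ΔT/T_C.
W_min = 2430 × 30.80/295.35 = 253.4 MJ.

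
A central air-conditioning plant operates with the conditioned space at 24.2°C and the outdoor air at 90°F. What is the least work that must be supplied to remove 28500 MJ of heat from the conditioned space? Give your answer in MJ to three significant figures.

769 MJ

In absolute terms T_C = 297.35 K and T_H = 305.37 K, so ΔT = 8.022 K.
The reversible limit is COP_R = T_C/ΔT = 37.07, so W_min = Q_C/COP = Q_C·ΔT/T_C.
W_min = 28500 × 8.022/297.35 = 768.9 MJ.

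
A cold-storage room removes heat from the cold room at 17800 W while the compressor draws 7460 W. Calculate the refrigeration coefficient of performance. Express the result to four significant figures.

The first law gives Q̇_H = Q̇_C + Ẇ, so the three rates are Q̇_C = 17800, Q̇_H = 25260, Ẇ = 7460 W.
COP_R = Q̇_C/Ẇ = 17800/7460 = 2.386.

2.386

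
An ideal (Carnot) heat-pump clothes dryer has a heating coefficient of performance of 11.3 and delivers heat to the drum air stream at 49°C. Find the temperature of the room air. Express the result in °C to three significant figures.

20.5 °C

COP_HP = T_H/(T_H − T_C) gives T_H − T_C = T_H/COP.
With T_H = 322.15 K, T_C = 322.15 × (1 − 1/11.3) = 293.64 K.
Converting, 293.64 K = 20.49°C.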